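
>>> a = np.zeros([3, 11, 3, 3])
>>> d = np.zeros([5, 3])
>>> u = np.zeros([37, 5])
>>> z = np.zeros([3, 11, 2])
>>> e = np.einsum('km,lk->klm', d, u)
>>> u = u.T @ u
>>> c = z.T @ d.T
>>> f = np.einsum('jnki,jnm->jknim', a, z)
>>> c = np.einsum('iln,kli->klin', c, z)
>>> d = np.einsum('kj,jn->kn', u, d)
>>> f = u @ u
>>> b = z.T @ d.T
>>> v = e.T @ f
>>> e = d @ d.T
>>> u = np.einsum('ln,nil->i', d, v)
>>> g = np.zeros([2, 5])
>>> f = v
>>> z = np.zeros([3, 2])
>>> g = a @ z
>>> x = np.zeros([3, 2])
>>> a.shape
(3, 11, 3, 3)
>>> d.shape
(5, 3)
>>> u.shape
(37,)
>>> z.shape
(3, 2)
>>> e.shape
(5, 5)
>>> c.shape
(3, 11, 2, 5)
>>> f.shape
(3, 37, 5)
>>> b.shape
(2, 11, 5)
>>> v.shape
(3, 37, 5)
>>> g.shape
(3, 11, 3, 2)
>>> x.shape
(3, 2)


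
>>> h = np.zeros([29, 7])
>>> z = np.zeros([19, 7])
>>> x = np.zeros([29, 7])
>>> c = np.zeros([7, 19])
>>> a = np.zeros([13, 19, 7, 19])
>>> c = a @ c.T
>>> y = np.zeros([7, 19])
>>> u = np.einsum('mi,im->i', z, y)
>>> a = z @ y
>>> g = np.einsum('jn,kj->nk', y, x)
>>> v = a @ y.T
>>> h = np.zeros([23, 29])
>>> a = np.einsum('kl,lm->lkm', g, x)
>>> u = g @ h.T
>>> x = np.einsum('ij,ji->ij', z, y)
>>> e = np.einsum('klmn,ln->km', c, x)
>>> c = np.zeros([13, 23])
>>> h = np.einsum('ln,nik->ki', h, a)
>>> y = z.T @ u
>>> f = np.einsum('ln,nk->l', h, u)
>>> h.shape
(7, 19)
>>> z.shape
(19, 7)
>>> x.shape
(19, 7)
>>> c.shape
(13, 23)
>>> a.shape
(29, 19, 7)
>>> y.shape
(7, 23)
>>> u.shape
(19, 23)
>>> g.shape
(19, 29)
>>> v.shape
(19, 7)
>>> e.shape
(13, 7)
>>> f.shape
(7,)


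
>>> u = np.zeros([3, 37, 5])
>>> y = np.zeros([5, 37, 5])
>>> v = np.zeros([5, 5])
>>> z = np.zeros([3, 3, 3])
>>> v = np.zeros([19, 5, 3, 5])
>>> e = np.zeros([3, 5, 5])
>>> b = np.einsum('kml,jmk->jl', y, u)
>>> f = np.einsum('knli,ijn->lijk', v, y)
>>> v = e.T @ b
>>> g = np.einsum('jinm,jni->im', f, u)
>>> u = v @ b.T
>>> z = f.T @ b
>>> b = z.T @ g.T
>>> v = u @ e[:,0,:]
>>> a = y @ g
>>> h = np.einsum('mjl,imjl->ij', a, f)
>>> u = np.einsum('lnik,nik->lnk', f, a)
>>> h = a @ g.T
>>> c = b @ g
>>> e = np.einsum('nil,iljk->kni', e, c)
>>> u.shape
(3, 5, 19)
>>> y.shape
(5, 37, 5)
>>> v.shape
(5, 5, 5)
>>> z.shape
(19, 37, 5, 5)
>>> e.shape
(19, 3, 5)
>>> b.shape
(5, 5, 37, 5)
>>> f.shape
(3, 5, 37, 19)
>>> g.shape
(5, 19)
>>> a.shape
(5, 37, 19)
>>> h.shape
(5, 37, 5)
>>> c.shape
(5, 5, 37, 19)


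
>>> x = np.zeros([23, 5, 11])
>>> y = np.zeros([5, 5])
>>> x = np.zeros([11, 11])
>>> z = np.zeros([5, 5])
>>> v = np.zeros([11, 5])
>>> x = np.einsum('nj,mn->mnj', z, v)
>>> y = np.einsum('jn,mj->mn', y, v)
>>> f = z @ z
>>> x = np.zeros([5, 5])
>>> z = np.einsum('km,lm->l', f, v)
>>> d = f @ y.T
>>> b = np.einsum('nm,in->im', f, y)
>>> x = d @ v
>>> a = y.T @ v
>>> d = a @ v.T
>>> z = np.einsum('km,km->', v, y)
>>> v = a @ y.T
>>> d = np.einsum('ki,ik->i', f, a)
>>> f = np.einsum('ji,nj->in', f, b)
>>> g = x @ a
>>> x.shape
(5, 5)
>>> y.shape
(11, 5)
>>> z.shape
()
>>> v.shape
(5, 11)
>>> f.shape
(5, 11)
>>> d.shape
(5,)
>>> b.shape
(11, 5)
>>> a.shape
(5, 5)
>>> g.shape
(5, 5)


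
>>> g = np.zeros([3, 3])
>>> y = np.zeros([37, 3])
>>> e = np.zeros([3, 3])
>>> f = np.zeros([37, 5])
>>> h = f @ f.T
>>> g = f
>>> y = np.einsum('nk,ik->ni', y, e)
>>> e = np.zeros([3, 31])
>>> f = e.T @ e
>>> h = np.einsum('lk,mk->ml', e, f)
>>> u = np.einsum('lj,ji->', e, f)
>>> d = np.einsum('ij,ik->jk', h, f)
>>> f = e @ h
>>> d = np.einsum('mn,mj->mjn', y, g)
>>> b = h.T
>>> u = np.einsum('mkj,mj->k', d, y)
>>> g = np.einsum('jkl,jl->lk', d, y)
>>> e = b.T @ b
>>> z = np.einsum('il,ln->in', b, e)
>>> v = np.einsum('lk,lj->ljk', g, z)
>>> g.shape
(3, 5)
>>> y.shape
(37, 3)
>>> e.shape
(31, 31)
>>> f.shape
(3, 3)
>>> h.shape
(31, 3)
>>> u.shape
(5,)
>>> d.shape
(37, 5, 3)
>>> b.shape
(3, 31)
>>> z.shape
(3, 31)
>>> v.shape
(3, 31, 5)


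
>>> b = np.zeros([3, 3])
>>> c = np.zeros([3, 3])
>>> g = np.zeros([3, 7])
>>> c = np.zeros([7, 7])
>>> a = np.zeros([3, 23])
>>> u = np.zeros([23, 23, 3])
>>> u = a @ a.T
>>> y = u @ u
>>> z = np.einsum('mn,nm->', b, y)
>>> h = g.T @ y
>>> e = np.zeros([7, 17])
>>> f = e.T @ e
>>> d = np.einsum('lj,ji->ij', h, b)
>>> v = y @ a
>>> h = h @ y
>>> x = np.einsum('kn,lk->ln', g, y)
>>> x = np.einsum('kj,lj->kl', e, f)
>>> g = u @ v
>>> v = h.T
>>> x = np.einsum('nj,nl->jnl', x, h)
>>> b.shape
(3, 3)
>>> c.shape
(7, 7)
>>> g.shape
(3, 23)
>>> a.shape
(3, 23)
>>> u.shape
(3, 3)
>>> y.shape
(3, 3)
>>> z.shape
()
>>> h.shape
(7, 3)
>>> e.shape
(7, 17)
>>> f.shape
(17, 17)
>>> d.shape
(3, 3)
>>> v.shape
(3, 7)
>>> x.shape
(17, 7, 3)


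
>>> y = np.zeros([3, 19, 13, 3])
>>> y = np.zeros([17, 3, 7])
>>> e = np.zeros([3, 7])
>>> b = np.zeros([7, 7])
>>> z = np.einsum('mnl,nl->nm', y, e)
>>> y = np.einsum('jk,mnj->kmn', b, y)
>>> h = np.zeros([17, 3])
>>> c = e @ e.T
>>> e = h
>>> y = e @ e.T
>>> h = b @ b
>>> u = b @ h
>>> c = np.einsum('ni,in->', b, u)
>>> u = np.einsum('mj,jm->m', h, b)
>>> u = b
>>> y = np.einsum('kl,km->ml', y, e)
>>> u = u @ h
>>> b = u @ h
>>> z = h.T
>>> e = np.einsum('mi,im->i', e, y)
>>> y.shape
(3, 17)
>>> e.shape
(3,)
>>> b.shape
(7, 7)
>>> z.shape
(7, 7)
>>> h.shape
(7, 7)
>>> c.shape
()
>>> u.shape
(7, 7)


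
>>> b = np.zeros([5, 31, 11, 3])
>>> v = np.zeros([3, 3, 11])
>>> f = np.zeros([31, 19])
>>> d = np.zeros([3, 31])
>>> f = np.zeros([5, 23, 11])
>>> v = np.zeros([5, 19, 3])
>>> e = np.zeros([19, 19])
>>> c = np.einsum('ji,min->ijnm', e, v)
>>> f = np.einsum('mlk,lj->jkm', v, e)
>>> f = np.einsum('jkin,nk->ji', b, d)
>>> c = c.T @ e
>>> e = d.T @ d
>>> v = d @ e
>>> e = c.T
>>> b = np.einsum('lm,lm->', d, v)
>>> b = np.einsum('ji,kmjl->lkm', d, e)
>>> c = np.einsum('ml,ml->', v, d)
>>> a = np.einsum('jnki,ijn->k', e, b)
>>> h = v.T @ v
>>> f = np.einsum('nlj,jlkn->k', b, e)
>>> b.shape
(5, 19, 19)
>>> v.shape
(3, 31)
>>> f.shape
(3,)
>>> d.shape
(3, 31)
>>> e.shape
(19, 19, 3, 5)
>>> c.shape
()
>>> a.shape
(3,)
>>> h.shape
(31, 31)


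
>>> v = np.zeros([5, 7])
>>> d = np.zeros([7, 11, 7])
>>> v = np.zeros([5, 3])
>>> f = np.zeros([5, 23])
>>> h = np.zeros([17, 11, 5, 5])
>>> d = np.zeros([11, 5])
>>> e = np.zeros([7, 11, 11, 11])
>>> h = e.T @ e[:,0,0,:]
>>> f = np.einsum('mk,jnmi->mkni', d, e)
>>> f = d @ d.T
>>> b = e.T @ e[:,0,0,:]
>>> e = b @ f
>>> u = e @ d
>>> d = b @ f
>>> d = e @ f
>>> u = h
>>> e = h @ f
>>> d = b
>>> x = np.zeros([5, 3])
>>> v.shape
(5, 3)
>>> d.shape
(11, 11, 11, 11)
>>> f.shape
(11, 11)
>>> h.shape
(11, 11, 11, 11)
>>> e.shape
(11, 11, 11, 11)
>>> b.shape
(11, 11, 11, 11)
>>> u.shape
(11, 11, 11, 11)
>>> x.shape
(5, 3)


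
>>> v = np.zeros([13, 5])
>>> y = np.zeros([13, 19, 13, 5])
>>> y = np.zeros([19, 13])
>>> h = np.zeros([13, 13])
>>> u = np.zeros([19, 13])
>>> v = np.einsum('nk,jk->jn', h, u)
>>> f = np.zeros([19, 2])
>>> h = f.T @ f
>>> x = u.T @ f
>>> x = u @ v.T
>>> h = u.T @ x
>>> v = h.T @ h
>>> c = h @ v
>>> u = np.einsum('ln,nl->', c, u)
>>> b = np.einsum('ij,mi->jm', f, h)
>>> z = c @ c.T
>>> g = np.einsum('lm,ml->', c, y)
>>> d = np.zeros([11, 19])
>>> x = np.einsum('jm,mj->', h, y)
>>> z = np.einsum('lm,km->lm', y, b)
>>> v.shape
(19, 19)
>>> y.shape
(19, 13)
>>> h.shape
(13, 19)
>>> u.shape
()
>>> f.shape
(19, 2)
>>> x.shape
()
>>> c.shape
(13, 19)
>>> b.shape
(2, 13)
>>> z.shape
(19, 13)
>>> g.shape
()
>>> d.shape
(11, 19)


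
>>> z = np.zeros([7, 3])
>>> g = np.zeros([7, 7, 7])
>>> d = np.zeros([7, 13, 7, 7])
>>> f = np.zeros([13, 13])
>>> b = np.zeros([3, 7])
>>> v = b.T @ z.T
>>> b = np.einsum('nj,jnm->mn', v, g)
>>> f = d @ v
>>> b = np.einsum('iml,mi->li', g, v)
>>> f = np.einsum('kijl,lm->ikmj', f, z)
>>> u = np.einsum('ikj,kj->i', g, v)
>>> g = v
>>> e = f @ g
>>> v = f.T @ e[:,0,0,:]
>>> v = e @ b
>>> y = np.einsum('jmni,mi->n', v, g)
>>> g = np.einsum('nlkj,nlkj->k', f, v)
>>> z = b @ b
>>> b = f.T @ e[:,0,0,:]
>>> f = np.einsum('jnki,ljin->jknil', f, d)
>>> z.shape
(7, 7)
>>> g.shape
(3,)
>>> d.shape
(7, 13, 7, 7)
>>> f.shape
(13, 3, 7, 7, 7)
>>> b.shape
(7, 3, 7, 7)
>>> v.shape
(13, 7, 3, 7)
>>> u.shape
(7,)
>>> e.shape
(13, 7, 3, 7)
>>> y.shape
(3,)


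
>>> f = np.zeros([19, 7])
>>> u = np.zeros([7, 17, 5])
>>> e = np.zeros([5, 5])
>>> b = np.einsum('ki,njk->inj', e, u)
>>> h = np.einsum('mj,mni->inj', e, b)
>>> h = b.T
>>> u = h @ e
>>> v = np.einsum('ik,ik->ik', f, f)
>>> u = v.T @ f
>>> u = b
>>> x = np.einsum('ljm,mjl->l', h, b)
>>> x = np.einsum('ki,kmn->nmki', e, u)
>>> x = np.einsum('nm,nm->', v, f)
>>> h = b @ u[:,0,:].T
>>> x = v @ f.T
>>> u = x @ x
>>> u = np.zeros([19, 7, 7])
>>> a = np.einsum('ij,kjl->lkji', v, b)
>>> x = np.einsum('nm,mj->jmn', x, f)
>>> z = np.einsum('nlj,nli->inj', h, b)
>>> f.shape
(19, 7)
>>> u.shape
(19, 7, 7)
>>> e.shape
(5, 5)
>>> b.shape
(5, 7, 17)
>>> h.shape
(5, 7, 5)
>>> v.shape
(19, 7)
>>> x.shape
(7, 19, 19)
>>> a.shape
(17, 5, 7, 19)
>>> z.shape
(17, 5, 5)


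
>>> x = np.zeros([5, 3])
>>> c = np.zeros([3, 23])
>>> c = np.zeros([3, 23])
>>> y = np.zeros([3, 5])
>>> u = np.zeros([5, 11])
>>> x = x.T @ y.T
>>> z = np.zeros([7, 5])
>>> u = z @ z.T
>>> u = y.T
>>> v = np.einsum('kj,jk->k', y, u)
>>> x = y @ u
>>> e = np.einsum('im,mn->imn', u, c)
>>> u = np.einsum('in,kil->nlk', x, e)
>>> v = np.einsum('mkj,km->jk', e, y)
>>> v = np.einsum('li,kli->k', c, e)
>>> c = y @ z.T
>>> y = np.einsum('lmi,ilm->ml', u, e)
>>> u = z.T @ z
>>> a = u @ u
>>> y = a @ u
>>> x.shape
(3, 3)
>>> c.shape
(3, 7)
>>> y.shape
(5, 5)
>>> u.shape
(5, 5)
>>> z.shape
(7, 5)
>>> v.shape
(5,)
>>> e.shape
(5, 3, 23)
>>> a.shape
(5, 5)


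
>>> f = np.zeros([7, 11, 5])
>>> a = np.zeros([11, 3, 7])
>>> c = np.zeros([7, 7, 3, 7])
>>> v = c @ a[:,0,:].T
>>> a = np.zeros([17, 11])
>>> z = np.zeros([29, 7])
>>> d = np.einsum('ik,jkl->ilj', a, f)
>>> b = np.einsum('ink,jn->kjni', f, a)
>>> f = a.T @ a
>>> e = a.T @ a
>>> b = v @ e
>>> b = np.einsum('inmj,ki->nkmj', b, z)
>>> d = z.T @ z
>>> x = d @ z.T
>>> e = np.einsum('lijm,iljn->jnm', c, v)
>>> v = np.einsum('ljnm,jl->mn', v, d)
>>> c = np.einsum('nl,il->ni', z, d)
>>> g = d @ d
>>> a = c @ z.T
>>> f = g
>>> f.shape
(7, 7)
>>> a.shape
(29, 29)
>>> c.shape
(29, 7)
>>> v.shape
(11, 3)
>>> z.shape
(29, 7)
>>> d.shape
(7, 7)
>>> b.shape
(7, 29, 3, 11)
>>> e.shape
(3, 11, 7)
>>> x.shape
(7, 29)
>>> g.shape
(7, 7)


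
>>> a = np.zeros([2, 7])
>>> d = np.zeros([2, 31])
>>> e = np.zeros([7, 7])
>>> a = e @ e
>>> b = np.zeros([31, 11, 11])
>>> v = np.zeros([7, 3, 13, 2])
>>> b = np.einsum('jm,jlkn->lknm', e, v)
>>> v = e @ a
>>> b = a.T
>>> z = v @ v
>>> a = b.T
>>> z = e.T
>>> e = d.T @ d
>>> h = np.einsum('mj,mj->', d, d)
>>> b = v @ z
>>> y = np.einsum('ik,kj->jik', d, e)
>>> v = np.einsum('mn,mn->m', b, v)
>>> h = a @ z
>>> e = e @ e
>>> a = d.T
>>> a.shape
(31, 2)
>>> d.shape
(2, 31)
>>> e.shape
(31, 31)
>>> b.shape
(7, 7)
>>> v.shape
(7,)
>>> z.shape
(7, 7)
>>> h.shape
(7, 7)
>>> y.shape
(31, 2, 31)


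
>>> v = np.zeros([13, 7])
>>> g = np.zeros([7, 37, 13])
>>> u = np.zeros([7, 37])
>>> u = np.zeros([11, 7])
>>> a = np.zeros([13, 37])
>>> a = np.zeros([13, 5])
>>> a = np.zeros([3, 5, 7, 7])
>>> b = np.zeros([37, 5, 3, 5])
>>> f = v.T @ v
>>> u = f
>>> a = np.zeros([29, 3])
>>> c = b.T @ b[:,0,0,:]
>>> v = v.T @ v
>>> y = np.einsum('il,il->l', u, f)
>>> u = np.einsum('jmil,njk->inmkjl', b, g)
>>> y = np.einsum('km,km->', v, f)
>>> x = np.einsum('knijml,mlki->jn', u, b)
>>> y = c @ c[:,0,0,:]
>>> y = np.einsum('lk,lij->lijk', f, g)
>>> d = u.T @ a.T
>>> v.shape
(7, 7)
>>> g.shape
(7, 37, 13)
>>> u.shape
(3, 7, 5, 13, 37, 5)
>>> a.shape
(29, 3)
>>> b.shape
(37, 5, 3, 5)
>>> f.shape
(7, 7)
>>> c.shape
(5, 3, 5, 5)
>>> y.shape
(7, 37, 13, 7)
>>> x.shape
(13, 7)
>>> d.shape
(5, 37, 13, 5, 7, 29)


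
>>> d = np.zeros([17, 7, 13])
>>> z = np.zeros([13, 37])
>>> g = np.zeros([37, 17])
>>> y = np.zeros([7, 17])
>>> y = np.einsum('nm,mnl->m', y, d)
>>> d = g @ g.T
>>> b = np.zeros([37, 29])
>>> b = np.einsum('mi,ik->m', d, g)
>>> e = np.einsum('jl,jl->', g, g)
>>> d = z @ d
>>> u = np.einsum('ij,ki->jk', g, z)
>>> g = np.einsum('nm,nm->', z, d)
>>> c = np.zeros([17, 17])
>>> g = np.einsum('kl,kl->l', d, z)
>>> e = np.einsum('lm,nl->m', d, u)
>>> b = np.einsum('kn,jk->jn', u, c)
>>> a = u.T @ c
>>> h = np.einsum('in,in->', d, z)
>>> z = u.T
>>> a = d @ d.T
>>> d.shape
(13, 37)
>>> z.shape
(13, 17)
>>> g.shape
(37,)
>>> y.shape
(17,)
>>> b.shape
(17, 13)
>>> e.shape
(37,)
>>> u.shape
(17, 13)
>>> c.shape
(17, 17)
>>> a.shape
(13, 13)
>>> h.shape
()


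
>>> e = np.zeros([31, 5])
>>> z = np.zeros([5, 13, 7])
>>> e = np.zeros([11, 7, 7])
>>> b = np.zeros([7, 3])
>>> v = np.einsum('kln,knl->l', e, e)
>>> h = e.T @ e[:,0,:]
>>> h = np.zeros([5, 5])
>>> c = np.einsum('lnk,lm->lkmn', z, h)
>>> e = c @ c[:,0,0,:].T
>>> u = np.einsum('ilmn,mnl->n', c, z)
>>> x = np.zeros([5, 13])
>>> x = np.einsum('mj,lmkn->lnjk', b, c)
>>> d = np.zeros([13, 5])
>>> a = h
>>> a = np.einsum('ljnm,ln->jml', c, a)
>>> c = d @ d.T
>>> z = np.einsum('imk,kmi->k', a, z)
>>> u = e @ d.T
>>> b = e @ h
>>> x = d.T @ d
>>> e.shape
(5, 7, 5, 5)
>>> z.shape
(5,)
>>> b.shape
(5, 7, 5, 5)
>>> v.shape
(7,)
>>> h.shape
(5, 5)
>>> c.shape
(13, 13)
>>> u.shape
(5, 7, 5, 13)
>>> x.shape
(5, 5)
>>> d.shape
(13, 5)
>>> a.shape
(7, 13, 5)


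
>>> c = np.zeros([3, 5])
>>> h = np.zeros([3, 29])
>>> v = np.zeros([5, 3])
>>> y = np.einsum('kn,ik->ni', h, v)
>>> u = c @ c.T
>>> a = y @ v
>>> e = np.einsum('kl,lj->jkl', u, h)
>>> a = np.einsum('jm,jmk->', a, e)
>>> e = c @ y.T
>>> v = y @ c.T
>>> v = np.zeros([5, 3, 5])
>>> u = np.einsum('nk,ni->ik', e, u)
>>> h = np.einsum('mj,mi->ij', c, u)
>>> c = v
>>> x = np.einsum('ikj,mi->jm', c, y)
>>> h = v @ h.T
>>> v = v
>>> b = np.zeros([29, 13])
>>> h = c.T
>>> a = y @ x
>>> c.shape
(5, 3, 5)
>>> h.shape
(5, 3, 5)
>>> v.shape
(5, 3, 5)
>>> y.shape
(29, 5)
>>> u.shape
(3, 29)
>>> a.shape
(29, 29)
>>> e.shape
(3, 29)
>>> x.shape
(5, 29)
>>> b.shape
(29, 13)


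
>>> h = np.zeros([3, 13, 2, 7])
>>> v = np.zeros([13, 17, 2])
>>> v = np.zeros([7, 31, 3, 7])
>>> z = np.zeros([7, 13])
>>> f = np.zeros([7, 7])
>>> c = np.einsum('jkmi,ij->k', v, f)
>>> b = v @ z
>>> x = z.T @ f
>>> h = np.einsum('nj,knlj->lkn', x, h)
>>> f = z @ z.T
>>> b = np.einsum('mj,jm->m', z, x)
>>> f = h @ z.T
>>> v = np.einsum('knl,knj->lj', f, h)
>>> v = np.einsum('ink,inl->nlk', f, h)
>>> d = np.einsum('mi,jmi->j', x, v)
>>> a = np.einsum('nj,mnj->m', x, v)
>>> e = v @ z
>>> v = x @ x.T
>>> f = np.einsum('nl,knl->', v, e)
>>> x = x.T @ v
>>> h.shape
(2, 3, 13)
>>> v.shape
(13, 13)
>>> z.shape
(7, 13)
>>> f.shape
()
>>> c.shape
(31,)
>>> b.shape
(7,)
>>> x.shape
(7, 13)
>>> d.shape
(3,)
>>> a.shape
(3,)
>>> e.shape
(3, 13, 13)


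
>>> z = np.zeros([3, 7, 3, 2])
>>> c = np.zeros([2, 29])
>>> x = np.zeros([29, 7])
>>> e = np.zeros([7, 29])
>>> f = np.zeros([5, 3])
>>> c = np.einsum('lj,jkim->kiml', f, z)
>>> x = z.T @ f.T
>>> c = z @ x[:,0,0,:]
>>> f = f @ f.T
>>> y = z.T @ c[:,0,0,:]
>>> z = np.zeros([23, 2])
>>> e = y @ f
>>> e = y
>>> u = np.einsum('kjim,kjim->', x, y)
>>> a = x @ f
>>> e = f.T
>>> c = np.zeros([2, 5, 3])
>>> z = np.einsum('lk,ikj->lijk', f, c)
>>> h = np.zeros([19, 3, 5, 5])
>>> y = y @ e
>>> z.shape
(5, 2, 3, 5)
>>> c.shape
(2, 5, 3)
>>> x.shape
(2, 3, 7, 5)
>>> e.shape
(5, 5)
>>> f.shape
(5, 5)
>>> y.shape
(2, 3, 7, 5)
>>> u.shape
()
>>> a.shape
(2, 3, 7, 5)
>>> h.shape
(19, 3, 5, 5)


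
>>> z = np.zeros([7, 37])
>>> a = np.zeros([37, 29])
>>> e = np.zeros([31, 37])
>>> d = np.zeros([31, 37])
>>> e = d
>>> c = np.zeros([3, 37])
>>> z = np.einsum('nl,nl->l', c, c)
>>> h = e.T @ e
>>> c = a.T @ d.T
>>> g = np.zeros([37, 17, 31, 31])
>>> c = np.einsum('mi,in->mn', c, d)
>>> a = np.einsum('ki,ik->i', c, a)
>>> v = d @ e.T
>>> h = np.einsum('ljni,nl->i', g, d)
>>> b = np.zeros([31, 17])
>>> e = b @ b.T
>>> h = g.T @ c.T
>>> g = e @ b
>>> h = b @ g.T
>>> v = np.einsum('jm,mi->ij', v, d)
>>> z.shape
(37,)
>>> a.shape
(37,)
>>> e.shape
(31, 31)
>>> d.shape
(31, 37)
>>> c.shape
(29, 37)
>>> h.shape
(31, 31)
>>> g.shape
(31, 17)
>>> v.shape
(37, 31)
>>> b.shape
(31, 17)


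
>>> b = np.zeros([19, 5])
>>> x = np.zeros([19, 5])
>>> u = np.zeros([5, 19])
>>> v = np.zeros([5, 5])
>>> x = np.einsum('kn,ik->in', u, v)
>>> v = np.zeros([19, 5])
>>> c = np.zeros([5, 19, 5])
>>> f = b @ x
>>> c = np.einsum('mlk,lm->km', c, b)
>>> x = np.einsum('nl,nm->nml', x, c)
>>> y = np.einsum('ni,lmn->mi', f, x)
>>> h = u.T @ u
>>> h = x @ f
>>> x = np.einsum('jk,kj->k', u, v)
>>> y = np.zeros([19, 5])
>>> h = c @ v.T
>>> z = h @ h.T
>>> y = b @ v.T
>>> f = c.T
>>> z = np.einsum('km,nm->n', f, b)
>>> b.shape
(19, 5)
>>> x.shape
(19,)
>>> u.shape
(5, 19)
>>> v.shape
(19, 5)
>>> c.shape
(5, 5)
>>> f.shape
(5, 5)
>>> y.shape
(19, 19)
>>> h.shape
(5, 19)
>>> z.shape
(19,)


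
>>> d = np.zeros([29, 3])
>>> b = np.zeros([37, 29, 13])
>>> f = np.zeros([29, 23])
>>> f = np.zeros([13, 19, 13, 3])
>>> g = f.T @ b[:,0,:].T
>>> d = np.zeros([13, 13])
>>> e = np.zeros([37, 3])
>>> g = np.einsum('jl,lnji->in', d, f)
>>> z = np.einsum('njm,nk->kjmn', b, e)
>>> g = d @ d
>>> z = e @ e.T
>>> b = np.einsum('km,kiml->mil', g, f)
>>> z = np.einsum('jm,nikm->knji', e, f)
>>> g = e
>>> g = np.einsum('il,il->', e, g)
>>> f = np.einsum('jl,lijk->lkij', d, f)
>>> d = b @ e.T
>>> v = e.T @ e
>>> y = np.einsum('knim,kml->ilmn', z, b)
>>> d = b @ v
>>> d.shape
(13, 19, 3)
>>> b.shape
(13, 19, 3)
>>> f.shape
(13, 3, 19, 13)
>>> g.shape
()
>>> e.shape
(37, 3)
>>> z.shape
(13, 13, 37, 19)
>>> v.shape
(3, 3)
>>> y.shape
(37, 3, 19, 13)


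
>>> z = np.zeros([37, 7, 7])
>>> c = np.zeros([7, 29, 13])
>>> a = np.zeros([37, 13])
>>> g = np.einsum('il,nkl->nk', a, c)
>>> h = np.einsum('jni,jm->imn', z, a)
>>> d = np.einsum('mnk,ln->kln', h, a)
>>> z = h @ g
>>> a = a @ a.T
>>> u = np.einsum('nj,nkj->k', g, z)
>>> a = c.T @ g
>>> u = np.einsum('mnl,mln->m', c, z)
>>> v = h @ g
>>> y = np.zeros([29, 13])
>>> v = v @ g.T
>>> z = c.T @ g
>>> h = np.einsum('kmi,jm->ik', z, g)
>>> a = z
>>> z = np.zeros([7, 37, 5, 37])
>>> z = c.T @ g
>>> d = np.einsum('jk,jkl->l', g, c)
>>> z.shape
(13, 29, 29)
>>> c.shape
(7, 29, 13)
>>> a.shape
(13, 29, 29)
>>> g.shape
(7, 29)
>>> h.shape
(29, 13)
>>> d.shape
(13,)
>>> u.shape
(7,)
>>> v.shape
(7, 13, 7)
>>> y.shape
(29, 13)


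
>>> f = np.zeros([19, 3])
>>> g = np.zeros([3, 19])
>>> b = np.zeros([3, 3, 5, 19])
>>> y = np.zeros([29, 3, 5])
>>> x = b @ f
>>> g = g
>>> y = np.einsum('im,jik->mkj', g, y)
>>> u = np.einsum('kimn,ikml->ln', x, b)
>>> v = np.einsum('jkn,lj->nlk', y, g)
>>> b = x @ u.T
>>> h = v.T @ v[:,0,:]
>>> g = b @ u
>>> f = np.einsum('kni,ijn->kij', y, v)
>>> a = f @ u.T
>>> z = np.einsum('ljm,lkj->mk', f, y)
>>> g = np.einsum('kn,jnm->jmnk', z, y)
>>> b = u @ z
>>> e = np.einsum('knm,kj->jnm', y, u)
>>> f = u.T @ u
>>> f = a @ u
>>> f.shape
(19, 29, 3)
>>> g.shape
(19, 29, 5, 3)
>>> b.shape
(19, 5)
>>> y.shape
(19, 5, 29)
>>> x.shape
(3, 3, 5, 3)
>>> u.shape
(19, 3)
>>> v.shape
(29, 3, 5)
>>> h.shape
(5, 3, 5)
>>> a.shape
(19, 29, 19)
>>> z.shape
(3, 5)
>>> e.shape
(3, 5, 29)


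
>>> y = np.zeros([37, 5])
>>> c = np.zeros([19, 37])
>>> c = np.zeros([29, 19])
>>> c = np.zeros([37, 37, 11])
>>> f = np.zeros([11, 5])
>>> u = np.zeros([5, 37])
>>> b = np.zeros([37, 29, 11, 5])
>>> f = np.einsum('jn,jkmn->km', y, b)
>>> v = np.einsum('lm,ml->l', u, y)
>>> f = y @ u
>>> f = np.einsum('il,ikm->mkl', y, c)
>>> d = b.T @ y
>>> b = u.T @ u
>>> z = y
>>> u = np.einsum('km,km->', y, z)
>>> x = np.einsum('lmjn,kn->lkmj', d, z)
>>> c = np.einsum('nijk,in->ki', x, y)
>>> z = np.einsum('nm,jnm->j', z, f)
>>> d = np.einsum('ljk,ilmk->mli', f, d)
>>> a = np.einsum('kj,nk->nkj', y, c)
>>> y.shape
(37, 5)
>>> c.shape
(29, 37)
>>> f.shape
(11, 37, 5)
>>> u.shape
()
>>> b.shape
(37, 37)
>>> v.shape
(5,)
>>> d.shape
(29, 11, 5)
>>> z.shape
(11,)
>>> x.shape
(5, 37, 11, 29)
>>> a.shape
(29, 37, 5)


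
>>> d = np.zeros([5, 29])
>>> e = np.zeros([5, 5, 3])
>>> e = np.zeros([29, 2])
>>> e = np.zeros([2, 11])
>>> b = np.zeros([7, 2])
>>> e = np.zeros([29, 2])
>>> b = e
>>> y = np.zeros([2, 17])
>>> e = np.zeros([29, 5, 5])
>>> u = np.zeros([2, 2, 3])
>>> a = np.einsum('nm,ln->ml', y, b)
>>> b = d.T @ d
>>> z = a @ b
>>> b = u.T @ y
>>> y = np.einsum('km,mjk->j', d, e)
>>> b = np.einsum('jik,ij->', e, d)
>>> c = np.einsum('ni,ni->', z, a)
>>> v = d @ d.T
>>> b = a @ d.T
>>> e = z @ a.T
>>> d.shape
(5, 29)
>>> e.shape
(17, 17)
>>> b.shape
(17, 5)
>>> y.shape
(5,)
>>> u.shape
(2, 2, 3)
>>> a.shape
(17, 29)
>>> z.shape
(17, 29)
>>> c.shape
()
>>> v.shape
(5, 5)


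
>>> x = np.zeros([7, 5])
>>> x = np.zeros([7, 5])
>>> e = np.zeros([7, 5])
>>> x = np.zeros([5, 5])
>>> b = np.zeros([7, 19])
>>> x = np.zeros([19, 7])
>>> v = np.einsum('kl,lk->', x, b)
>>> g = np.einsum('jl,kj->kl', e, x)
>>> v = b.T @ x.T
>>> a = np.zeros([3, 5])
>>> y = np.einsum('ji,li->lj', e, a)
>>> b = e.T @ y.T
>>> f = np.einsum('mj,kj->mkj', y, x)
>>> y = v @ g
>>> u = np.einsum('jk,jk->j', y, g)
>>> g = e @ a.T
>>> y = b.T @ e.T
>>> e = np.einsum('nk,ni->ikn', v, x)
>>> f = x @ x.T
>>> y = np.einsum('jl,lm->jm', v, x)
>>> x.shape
(19, 7)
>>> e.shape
(7, 19, 19)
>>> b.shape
(5, 3)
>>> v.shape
(19, 19)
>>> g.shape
(7, 3)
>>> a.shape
(3, 5)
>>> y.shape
(19, 7)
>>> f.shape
(19, 19)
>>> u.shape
(19,)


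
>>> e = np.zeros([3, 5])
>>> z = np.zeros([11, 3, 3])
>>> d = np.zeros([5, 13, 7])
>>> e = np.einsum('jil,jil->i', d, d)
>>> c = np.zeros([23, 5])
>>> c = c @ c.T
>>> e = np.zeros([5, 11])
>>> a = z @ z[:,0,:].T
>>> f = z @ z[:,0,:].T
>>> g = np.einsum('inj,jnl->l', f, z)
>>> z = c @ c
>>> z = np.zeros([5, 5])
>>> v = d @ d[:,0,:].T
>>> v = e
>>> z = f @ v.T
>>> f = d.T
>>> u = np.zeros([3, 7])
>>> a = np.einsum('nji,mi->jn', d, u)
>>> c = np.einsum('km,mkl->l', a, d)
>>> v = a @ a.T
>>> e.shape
(5, 11)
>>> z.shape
(11, 3, 5)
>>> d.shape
(5, 13, 7)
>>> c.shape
(7,)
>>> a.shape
(13, 5)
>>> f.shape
(7, 13, 5)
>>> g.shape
(3,)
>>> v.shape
(13, 13)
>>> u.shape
(3, 7)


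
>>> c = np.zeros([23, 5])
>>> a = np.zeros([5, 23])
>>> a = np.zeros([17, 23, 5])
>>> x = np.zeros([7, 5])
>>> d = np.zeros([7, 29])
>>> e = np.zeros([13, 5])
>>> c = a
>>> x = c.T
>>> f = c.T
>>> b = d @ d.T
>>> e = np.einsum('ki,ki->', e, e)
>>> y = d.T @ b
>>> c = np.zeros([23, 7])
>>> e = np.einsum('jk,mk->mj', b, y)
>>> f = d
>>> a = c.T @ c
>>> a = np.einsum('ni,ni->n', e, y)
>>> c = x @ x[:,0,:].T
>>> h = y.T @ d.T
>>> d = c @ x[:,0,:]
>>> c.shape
(5, 23, 5)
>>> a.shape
(29,)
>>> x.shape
(5, 23, 17)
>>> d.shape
(5, 23, 17)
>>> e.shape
(29, 7)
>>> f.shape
(7, 29)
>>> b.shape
(7, 7)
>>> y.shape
(29, 7)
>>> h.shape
(7, 7)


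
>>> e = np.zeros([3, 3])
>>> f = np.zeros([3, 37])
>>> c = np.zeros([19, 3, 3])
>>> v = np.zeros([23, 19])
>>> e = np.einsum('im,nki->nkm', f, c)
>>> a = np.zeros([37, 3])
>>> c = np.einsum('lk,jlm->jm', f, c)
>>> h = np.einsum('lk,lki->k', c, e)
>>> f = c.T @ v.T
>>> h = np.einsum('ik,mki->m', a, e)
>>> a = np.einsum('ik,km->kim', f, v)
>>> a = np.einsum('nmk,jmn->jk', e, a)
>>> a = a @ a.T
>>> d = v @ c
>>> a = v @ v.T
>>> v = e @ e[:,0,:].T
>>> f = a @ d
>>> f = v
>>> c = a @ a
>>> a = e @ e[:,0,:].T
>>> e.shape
(19, 3, 37)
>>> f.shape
(19, 3, 19)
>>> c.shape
(23, 23)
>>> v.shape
(19, 3, 19)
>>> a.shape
(19, 3, 19)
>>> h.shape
(19,)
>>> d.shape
(23, 3)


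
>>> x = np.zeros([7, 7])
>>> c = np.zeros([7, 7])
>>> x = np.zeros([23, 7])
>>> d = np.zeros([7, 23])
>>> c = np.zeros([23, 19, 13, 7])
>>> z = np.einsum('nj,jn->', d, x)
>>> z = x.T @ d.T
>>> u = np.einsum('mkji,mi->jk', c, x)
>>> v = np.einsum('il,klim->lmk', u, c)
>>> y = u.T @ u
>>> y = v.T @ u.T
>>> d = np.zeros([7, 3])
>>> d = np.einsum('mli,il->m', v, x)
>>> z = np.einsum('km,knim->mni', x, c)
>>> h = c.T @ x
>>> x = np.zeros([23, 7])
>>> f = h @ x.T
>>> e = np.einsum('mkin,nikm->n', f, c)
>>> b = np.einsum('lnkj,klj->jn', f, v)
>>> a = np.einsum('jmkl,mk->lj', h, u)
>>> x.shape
(23, 7)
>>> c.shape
(23, 19, 13, 7)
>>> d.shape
(19,)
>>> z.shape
(7, 19, 13)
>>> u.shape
(13, 19)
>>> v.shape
(19, 7, 23)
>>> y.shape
(23, 7, 13)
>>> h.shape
(7, 13, 19, 7)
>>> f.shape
(7, 13, 19, 23)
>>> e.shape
(23,)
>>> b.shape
(23, 13)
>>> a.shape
(7, 7)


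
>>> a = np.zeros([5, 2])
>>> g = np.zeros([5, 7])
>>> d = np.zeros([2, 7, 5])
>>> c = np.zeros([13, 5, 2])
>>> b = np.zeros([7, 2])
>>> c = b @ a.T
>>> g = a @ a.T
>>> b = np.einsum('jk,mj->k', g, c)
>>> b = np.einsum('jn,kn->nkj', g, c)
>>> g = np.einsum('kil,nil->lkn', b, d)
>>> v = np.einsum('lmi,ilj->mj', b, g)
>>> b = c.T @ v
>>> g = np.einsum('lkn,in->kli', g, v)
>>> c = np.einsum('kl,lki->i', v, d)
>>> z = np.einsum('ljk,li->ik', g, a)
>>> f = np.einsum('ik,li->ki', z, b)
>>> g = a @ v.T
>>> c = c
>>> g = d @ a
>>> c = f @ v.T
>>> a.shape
(5, 2)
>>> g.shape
(2, 7, 2)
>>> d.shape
(2, 7, 5)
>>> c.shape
(7, 7)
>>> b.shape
(5, 2)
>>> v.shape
(7, 2)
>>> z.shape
(2, 7)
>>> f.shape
(7, 2)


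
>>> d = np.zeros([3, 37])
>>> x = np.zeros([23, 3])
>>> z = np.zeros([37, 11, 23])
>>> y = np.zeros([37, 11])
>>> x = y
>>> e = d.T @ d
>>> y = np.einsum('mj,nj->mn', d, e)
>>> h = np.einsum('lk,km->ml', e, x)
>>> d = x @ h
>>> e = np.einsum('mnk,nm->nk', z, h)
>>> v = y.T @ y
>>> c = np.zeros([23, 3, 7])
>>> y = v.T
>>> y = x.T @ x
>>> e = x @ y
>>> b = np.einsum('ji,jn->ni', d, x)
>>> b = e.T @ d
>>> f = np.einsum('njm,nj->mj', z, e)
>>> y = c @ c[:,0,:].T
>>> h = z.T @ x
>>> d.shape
(37, 37)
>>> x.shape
(37, 11)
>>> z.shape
(37, 11, 23)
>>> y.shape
(23, 3, 23)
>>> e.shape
(37, 11)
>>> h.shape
(23, 11, 11)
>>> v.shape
(37, 37)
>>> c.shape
(23, 3, 7)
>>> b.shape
(11, 37)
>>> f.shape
(23, 11)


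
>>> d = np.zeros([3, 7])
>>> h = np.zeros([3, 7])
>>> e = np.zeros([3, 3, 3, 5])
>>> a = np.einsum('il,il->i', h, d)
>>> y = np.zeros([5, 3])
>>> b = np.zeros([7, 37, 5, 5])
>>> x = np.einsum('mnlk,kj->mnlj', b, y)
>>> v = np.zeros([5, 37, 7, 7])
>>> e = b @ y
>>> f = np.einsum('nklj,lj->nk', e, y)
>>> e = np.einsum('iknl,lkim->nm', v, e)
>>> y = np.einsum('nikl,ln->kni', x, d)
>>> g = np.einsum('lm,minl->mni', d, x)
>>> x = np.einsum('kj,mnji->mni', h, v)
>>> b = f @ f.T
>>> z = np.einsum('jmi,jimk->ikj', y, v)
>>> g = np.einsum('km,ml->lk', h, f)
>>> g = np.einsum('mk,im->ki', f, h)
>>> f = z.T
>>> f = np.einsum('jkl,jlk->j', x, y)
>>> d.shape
(3, 7)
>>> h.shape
(3, 7)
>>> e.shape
(7, 3)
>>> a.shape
(3,)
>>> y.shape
(5, 7, 37)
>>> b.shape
(7, 7)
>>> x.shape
(5, 37, 7)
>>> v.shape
(5, 37, 7, 7)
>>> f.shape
(5,)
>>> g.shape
(37, 3)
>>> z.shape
(37, 7, 5)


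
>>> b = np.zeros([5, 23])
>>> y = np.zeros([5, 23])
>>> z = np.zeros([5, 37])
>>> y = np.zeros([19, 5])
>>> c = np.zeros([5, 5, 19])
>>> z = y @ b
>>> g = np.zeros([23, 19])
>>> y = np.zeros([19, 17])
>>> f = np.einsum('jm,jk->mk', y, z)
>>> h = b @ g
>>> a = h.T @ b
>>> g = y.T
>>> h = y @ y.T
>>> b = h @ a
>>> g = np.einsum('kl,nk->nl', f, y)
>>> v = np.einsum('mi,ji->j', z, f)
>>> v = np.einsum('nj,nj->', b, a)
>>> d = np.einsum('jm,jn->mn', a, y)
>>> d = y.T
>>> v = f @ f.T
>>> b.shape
(19, 23)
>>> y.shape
(19, 17)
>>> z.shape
(19, 23)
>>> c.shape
(5, 5, 19)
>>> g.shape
(19, 23)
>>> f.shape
(17, 23)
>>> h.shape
(19, 19)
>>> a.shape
(19, 23)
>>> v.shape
(17, 17)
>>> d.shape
(17, 19)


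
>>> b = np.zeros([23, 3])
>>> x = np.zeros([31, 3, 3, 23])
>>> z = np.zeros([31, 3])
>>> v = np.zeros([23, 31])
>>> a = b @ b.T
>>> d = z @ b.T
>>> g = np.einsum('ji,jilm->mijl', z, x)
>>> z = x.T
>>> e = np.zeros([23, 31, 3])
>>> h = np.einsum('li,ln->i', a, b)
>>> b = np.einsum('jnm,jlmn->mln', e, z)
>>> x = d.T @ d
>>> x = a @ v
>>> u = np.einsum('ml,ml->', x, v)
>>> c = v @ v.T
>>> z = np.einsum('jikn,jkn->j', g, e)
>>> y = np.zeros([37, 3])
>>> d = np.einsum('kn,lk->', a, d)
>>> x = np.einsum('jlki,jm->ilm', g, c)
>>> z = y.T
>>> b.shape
(3, 3, 31)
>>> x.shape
(3, 3, 23)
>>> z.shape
(3, 37)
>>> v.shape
(23, 31)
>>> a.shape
(23, 23)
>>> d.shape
()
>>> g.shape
(23, 3, 31, 3)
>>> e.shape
(23, 31, 3)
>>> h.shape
(23,)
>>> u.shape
()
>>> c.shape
(23, 23)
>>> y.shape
(37, 3)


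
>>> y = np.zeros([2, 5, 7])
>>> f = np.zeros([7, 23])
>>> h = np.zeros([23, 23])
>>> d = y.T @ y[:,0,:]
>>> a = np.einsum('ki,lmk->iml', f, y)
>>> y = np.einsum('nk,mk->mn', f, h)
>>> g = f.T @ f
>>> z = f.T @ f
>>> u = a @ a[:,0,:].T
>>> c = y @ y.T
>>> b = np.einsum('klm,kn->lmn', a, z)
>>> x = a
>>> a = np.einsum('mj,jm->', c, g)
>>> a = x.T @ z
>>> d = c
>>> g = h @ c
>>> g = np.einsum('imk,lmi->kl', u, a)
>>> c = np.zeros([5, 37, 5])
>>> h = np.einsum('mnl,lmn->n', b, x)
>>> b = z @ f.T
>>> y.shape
(23, 7)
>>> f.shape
(7, 23)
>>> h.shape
(2,)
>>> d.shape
(23, 23)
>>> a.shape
(2, 5, 23)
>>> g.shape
(23, 2)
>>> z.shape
(23, 23)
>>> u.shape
(23, 5, 23)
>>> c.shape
(5, 37, 5)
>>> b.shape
(23, 7)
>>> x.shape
(23, 5, 2)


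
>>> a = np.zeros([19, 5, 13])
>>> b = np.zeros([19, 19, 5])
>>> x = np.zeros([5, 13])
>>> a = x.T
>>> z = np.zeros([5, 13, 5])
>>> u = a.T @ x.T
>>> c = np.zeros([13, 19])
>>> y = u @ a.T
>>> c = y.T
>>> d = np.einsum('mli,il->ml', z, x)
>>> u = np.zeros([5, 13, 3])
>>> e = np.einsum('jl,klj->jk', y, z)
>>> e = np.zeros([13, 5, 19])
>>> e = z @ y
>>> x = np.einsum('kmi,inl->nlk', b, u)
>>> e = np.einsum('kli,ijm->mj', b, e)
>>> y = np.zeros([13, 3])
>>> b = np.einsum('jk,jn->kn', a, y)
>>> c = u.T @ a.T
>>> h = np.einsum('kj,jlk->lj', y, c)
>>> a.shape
(13, 5)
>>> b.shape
(5, 3)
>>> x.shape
(13, 3, 19)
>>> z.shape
(5, 13, 5)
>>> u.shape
(5, 13, 3)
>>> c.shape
(3, 13, 13)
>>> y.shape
(13, 3)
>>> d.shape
(5, 13)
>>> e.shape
(13, 13)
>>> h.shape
(13, 3)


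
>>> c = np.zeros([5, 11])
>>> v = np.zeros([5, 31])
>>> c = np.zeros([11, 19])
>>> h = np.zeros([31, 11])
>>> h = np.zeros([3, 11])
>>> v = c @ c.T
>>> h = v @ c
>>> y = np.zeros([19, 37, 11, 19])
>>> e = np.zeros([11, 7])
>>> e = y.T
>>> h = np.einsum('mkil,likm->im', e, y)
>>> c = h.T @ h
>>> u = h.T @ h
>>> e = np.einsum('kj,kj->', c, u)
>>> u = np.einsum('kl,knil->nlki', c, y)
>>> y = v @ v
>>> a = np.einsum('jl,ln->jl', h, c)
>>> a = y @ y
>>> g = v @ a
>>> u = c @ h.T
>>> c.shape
(19, 19)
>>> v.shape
(11, 11)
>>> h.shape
(37, 19)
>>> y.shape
(11, 11)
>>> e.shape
()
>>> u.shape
(19, 37)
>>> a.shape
(11, 11)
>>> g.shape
(11, 11)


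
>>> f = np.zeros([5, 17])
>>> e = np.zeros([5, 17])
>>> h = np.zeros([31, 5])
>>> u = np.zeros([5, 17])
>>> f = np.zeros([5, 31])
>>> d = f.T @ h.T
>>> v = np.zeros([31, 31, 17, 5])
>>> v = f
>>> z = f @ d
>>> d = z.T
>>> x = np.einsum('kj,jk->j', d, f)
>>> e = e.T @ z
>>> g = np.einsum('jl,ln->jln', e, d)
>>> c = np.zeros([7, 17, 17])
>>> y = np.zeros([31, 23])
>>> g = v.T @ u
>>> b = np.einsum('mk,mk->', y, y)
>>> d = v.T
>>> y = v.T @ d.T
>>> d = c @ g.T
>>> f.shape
(5, 31)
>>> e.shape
(17, 31)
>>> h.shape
(31, 5)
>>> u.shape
(5, 17)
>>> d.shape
(7, 17, 31)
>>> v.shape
(5, 31)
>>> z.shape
(5, 31)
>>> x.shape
(5,)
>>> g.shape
(31, 17)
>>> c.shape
(7, 17, 17)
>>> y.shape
(31, 31)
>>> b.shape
()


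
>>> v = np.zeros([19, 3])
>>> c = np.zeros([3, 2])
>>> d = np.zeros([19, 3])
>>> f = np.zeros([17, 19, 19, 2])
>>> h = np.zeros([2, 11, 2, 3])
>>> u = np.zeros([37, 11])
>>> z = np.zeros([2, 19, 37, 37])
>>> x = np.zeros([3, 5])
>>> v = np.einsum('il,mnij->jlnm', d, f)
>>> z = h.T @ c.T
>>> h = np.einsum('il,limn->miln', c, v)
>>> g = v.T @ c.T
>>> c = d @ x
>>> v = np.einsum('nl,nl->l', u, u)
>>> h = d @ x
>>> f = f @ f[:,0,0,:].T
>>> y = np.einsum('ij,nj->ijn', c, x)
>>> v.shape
(11,)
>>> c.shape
(19, 5)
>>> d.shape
(19, 3)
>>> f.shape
(17, 19, 19, 17)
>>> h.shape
(19, 5)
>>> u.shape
(37, 11)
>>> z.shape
(3, 2, 11, 3)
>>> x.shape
(3, 5)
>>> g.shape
(17, 19, 3, 3)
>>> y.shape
(19, 5, 3)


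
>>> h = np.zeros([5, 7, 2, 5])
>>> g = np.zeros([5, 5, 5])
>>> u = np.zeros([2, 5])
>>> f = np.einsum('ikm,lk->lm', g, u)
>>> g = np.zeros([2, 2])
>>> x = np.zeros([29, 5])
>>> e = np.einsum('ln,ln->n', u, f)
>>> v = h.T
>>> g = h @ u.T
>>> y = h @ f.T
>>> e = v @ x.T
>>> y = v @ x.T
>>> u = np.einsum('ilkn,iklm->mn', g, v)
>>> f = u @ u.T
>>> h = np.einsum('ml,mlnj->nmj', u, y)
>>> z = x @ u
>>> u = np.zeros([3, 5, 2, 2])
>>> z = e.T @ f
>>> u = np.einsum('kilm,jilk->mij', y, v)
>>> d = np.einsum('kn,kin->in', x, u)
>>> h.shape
(7, 5, 29)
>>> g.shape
(5, 7, 2, 2)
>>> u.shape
(29, 2, 5)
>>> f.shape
(5, 5)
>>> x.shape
(29, 5)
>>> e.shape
(5, 2, 7, 29)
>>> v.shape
(5, 2, 7, 5)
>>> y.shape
(5, 2, 7, 29)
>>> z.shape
(29, 7, 2, 5)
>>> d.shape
(2, 5)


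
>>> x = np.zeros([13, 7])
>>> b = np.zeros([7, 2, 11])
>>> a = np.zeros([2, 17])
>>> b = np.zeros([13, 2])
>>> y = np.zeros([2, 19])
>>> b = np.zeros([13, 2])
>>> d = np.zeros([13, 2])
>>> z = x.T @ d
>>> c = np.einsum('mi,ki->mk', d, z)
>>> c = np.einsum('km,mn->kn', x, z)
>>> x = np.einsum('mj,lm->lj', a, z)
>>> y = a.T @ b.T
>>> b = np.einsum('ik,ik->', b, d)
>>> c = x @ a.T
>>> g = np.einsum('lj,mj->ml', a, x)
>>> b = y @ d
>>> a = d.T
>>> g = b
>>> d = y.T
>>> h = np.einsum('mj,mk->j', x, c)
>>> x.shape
(7, 17)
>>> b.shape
(17, 2)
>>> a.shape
(2, 13)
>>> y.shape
(17, 13)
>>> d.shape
(13, 17)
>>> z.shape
(7, 2)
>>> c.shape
(7, 2)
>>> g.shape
(17, 2)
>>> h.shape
(17,)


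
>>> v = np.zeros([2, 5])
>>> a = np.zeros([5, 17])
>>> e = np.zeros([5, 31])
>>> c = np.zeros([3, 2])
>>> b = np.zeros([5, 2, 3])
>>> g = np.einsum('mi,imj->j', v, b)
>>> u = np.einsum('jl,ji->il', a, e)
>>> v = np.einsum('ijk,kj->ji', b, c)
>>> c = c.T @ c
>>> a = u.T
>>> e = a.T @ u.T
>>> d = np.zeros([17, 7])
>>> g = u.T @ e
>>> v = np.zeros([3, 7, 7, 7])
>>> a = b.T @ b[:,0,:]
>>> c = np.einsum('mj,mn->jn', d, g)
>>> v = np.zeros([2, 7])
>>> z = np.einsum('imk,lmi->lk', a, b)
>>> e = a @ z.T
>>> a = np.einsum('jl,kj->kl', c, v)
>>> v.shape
(2, 7)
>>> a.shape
(2, 31)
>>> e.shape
(3, 2, 5)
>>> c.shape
(7, 31)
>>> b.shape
(5, 2, 3)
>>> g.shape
(17, 31)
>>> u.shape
(31, 17)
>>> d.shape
(17, 7)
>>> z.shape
(5, 3)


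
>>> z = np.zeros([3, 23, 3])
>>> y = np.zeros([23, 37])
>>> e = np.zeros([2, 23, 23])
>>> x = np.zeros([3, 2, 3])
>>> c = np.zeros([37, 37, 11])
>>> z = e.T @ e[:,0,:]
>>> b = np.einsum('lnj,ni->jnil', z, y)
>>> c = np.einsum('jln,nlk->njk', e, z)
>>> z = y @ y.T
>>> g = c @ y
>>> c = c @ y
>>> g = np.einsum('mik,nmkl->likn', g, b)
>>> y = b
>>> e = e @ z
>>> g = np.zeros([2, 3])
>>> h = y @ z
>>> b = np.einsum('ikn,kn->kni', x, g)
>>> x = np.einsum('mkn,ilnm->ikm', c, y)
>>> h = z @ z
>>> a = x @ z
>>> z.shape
(23, 23)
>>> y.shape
(23, 23, 37, 23)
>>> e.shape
(2, 23, 23)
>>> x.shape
(23, 2, 23)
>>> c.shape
(23, 2, 37)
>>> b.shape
(2, 3, 3)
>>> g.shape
(2, 3)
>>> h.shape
(23, 23)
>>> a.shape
(23, 2, 23)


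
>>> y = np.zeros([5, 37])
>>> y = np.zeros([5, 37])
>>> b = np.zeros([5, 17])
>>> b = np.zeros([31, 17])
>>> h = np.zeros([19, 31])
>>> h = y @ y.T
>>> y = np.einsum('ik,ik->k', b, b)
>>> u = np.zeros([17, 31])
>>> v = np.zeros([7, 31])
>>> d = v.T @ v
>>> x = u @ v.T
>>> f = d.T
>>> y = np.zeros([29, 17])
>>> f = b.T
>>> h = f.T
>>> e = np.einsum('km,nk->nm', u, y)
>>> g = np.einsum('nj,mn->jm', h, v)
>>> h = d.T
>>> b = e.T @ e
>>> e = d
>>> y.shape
(29, 17)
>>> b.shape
(31, 31)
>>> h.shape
(31, 31)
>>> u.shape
(17, 31)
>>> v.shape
(7, 31)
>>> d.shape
(31, 31)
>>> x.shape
(17, 7)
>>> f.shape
(17, 31)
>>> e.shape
(31, 31)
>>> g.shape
(17, 7)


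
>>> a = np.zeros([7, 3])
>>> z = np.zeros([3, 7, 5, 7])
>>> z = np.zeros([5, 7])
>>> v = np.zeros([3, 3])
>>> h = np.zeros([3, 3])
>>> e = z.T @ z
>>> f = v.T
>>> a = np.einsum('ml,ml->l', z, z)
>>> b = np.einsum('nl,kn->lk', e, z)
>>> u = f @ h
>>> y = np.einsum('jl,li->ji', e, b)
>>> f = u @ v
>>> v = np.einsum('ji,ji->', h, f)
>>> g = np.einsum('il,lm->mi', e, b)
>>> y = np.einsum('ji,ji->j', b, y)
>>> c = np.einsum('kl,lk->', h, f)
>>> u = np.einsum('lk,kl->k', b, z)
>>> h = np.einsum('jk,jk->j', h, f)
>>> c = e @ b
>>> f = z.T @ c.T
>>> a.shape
(7,)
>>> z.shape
(5, 7)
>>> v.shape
()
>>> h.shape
(3,)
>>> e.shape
(7, 7)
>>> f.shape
(7, 7)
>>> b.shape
(7, 5)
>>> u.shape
(5,)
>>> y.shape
(7,)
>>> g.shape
(5, 7)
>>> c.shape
(7, 5)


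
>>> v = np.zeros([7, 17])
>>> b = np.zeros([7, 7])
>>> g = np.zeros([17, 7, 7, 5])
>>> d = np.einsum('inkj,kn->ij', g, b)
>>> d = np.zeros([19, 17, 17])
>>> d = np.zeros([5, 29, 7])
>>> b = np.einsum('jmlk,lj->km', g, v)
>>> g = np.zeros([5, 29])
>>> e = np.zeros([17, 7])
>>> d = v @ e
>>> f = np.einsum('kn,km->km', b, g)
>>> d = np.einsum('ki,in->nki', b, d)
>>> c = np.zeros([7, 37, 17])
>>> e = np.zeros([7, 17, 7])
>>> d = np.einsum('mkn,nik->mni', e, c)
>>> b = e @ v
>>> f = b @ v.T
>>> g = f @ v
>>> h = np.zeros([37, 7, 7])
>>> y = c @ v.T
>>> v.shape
(7, 17)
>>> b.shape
(7, 17, 17)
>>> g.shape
(7, 17, 17)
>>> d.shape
(7, 7, 37)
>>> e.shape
(7, 17, 7)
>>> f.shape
(7, 17, 7)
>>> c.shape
(7, 37, 17)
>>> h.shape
(37, 7, 7)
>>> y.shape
(7, 37, 7)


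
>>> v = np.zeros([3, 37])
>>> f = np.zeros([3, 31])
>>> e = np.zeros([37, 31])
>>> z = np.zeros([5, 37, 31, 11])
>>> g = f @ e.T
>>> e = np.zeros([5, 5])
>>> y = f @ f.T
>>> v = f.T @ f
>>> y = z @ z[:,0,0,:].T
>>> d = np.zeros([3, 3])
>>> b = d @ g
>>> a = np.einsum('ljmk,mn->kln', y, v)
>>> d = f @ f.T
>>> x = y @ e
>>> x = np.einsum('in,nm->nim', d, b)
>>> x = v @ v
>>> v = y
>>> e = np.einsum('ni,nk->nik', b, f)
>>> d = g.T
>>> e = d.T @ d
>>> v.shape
(5, 37, 31, 5)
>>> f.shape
(3, 31)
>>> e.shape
(3, 3)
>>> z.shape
(5, 37, 31, 11)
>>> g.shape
(3, 37)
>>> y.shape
(5, 37, 31, 5)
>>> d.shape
(37, 3)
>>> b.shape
(3, 37)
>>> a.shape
(5, 5, 31)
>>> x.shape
(31, 31)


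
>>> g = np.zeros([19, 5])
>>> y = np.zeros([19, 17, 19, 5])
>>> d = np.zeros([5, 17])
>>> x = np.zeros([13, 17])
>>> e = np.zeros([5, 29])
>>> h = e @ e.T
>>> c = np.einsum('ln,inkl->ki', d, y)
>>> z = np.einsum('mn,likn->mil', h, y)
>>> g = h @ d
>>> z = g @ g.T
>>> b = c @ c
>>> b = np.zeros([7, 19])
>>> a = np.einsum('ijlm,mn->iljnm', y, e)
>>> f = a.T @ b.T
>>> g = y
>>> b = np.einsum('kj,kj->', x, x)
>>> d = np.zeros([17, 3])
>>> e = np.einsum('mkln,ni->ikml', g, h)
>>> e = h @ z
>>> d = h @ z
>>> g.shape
(19, 17, 19, 5)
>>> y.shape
(19, 17, 19, 5)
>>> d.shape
(5, 5)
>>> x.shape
(13, 17)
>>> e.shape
(5, 5)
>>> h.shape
(5, 5)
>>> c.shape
(19, 19)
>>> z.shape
(5, 5)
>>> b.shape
()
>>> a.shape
(19, 19, 17, 29, 5)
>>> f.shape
(5, 29, 17, 19, 7)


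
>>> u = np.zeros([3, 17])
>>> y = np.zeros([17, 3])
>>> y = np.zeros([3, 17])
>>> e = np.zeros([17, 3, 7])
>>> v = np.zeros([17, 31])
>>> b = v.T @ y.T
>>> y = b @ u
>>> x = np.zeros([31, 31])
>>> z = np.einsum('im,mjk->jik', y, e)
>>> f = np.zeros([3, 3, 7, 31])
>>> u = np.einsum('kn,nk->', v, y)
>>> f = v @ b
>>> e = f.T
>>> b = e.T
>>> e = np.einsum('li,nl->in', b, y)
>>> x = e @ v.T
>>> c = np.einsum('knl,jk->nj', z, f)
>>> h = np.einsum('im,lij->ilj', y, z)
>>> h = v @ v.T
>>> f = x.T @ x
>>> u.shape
()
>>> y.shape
(31, 17)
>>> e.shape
(3, 31)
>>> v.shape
(17, 31)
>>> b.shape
(17, 3)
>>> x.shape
(3, 17)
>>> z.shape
(3, 31, 7)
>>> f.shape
(17, 17)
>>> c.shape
(31, 17)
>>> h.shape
(17, 17)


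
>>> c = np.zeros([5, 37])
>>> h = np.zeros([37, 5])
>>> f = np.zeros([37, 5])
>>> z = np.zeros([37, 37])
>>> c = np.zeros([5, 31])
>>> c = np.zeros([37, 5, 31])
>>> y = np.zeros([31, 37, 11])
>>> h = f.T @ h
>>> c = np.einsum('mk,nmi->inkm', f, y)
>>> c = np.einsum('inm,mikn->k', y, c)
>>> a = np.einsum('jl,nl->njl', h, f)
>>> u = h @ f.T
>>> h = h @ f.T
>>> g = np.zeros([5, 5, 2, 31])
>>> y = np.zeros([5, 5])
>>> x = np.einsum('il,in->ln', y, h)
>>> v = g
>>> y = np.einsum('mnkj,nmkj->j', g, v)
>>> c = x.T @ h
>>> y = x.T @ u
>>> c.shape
(37, 37)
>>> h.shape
(5, 37)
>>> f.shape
(37, 5)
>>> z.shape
(37, 37)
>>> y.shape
(37, 37)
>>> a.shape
(37, 5, 5)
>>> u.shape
(5, 37)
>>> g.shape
(5, 5, 2, 31)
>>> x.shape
(5, 37)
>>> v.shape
(5, 5, 2, 31)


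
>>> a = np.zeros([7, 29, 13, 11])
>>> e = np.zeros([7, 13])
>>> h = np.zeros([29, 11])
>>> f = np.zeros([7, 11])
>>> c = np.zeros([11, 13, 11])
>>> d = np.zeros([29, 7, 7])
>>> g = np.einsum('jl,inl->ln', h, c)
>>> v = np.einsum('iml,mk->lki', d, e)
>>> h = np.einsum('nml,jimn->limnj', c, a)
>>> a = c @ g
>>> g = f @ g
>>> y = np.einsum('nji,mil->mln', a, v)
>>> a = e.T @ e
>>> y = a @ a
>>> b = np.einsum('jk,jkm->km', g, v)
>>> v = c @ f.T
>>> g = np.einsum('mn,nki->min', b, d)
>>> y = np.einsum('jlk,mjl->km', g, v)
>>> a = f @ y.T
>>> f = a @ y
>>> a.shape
(7, 29)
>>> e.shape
(7, 13)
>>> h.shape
(11, 29, 13, 11, 7)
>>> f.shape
(7, 11)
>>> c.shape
(11, 13, 11)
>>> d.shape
(29, 7, 7)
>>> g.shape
(13, 7, 29)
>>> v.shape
(11, 13, 7)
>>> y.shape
(29, 11)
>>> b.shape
(13, 29)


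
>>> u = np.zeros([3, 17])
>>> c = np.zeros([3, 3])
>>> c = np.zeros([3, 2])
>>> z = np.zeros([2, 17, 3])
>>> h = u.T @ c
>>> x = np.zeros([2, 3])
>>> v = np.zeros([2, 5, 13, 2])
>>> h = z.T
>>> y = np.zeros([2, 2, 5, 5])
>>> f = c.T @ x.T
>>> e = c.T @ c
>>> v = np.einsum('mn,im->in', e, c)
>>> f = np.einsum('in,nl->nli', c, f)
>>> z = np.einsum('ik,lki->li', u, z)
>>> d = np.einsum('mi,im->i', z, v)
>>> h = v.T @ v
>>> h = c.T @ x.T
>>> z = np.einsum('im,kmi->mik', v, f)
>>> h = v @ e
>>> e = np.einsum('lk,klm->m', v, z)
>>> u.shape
(3, 17)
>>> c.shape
(3, 2)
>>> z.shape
(2, 3, 2)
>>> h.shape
(3, 2)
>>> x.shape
(2, 3)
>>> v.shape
(3, 2)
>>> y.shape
(2, 2, 5, 5)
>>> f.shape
(2, 2, 3)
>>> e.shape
(2,)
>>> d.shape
(3,)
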